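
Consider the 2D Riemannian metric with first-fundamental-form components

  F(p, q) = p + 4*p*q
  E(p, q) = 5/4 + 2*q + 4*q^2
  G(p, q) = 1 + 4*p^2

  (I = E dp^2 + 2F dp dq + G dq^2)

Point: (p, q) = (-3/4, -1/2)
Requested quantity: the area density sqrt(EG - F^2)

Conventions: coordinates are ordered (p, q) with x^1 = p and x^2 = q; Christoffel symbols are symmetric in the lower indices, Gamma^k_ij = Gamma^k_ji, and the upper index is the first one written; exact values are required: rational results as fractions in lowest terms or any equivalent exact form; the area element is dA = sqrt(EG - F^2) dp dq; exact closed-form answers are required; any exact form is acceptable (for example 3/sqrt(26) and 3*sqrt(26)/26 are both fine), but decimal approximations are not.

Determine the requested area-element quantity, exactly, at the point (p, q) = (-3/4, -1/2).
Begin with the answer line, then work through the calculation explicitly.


Answer: sqrt(EG - F^2) = sqrt(14)/2

E = 5/4, F = 3/4, G = 13/4; EG - F^2 = 7/2


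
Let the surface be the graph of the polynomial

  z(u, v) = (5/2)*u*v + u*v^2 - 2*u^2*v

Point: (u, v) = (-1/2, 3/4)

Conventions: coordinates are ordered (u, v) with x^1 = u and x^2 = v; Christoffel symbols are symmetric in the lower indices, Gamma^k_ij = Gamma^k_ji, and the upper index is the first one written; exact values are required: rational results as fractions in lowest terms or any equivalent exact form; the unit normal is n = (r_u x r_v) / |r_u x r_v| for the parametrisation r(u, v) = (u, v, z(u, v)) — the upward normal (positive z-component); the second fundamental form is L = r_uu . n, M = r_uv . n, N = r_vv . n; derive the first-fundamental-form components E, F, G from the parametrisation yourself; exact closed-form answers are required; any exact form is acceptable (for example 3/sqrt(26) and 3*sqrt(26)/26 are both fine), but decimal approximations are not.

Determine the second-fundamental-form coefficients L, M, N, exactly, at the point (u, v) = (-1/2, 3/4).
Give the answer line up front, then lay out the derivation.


Answer: L = -48*sqrt(233)/1165, M = 96*sqrt(233)/1165, N = -16*sqrt(233)/1165

z_u = 63/16, z_v = -5/2, z_uu = -3, z_uv = 6, z_vv = -1
E = 4225/256, F = -315/32, G = 29/4; answer radicand W^2 = 5825/256
unnormalised second-form numerators: l = -3, m = 6, n = -1; L = l/sqrt(5825/256), and similarly M = m/sqrt(W^2), N = n/sqrt(W^2)


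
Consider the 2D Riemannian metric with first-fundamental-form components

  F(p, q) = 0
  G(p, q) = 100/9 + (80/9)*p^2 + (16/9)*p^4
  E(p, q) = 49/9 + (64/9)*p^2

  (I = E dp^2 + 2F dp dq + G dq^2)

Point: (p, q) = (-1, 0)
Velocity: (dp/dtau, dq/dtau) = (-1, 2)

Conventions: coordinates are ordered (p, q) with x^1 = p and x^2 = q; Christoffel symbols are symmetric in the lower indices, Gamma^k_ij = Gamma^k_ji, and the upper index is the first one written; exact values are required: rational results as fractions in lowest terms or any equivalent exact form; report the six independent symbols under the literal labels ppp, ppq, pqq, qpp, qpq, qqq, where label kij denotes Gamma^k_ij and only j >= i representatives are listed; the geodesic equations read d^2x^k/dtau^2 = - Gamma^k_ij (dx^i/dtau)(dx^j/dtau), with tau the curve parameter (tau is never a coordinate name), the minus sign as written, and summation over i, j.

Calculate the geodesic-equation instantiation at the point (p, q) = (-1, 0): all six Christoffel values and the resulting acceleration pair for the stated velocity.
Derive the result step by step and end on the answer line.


E = 113/9, F = 0, G = 196/9 at the point
E_p = -128/9, E_q = 0, F_p = 0, F_q = 0, G_p = -224/9, G_q = 0
EG - F^2 = 22148/81;  g^inv = (81/22148) * [[196/9, 0], [0, 113/9]]
first-kind symbols [ij,l] = (1/2)(d_i g_jl + d_j g_il - d_l g_ij): [pp,p] = E_p/2 = -64/9, [pp,q] = F_p - E_q/2 = 0, [pq,p] = E_q/2 = 0, [pq,q] = G_p/2 = -112/9, [qq,p] = F_q - G_p/2 = 112/9, [qq,q] = G_q/2 = 0
Gamma^p_ij = (G*[ij,p] - F*[ij,q])/(EG - F^2), Gamma^q_ij = (E*[ij,q] - F*[ij,p])/(EG - F^2)
Gamma_ppp = -64/113, Gamma_ppq = 0, Gamma_pqq = 112/113, Gamma_qpp = 0, Gamma_qpq = -4/7, Gamma_qqq = 0
d^2p/dtau^2 = -(Gamma_ppp*(-1)^2 + 2*Gamma_ppq*(-1)*(2) + Gamma_pqq*(2)^2) = -384/113
d^2q/dtau^2 = -(Gamma_qpp*(-1)^2 + 2*Gamma_qpq*(-1)*(2) + Gamma_qqq*(2)^2) = -16/7

Answer: Gamma_ppp = -64/113, Gamma_ppq = 0, Gamma_pqq = 112/113, Gamma_qpp = 0, Gamma_qpq = -4/7, Gamma_qqq = 0; accelerations (d^2p/dtau^2, d^2q/dtau^2) = (-384/113, -16/7)


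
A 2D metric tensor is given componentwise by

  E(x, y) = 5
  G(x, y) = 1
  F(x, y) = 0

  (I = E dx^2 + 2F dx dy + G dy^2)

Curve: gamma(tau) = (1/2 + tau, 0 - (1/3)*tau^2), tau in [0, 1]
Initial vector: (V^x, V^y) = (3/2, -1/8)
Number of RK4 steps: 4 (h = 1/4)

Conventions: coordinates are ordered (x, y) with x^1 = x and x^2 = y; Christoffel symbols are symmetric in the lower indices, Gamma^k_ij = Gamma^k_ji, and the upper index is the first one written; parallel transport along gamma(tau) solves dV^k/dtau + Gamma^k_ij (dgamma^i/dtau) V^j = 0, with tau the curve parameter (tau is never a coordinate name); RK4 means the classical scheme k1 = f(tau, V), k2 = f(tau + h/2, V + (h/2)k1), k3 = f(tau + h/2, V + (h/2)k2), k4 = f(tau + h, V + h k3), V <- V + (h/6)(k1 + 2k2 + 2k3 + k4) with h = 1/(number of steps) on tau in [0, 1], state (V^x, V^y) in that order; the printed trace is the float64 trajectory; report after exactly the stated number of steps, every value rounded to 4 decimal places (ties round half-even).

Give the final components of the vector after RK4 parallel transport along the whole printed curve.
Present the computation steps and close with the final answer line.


gamma'(tau) = (1, -(2/3)*tau); f(tau, V)^k = -Gamma^k_ij(gamma(tau)) gamma'^i(tau) V^j; h = 1/4; intermediate values shown to 6 dp
curve data and Christoffel symbols at the stage parameters:
  tau = 0.000000: gamma = (0.500000, 0.000000), gamma' = (1.000000, 0.000000); Gamma_xxx = 0.000000, Gamma_xxy = 0.000000, Gamma_xyy = 0.000000, Gamma_yxx = 0.000000, Gamma_yxy = 0.000000, Gamma_yyy = 0.000000
  tau = 0.125000: gamma = (0.625000, -0.005208), gamma' = (1.000000, -0.083333); Gamma_xxx = 0.000000, Gamma_xxy = 0.000000, Gamma_xyy = 0.000000, Gamma_yxx = 0.000000, Gamma_yxy = 0.000000, Gamma_yyy = 0.000000
  tau = 0.250000: gamma = (0.750000, -0.020833), gamma' = (1.000000, -0.166667); Gamma_xxx = 0.000000, Gamma_xxy = 0.000000, Gamma_xyy = 0.000000, Gamma_yxx = 0.000000, Gamma_yxy = 0.000000, Gamma_yyy = 0.000000
  tau = 0.375000: gamma = (0.875000, -0.046875), gamma' = (1.000000, -0.250000); Gamma_xxx = 0.000000, Gamma_xxy = 0.000000, Gamma_xyy = 0.000000, Gamma_yxx = 0.000000, Gamma_yxy = 0.000000, Gamma_yyy = 0.000000
  tau = 0.500000: gamma = (1.000000, -0.083333), gamma' = (1.000000, -0.333333); Gamma_xxx = 0.000000, Gamma_xxy = 0.000000, Gamma_xyy = 0.000000, Gamma_yxx = 0.000000, Gamma_yxy = 0.000000, Gamma_yyy = 0.000000
  tau = 0.625000: gamma = (1.125000, -0.130208), gamma' = (1.000000, -0.416667); Gamma_xxx = 0.000000, Gamma_xxy = 0.000000, Gamma_xyy = 0.000000, Gamma_yxx = 0.000000, Gamma_yxy = 0.000000, Gamma_yyy = 0.000000
  tau = 0.750000: gamma = (1.250000, -0.187500), gamma' = (1.000000, -0.500000); Gamma_xxx = 0.000000, Gamma_xxy = 0.000000, Gamma_xyy = 0.000000, Gamma_yxx = 0.000000, Gamma_yxy = 0.000000, Gamma_yyy = 0.000000
  tau = 0.875000: gamma = (1.375000, -0.255208), gamma' = (1.000000, -0.583333); Gamma_xxx = 0.000000, Gamma_xxy = 0.000000, Gamma_xyy = 0.000000, Gamma_yxx = 0.000000, Gamma_yxy = 0.000000, Gamma_yyy = 0.000000
  tau = 1.000000: gamma = (1.500000, -0.333333), gamma' = (1.000000, -0.666667); Gamma_xxx = 0.000000, Gamma_xxy = 0.000000, Gamma_xyy = 0.000000, Gamma_yxx = 0.000000, Gamma_yxy = 0.000000, Gamma_yyy = 0.000000
step 0: V^x = 1.5000, V^y = -0.1250
step 1: k1 = (0.000000, 0.000000), k2 = (0.000000, 0.000000), k3 = (0.000000, 0.000000), k4 = (0.000000, 0.000000); V <- V + (h/6)(k1 + 2k2 + 2k3 + k4): V^x = 1.5000, V^y = -0.1250
step 2: k1 = (0.000000, 0.000000), k2 = (0.000000, 0.000000), k3 = (0.000000, 0.000000), k4 = (0.000000, 0.000000); V <- V + (h/6)(k1 + 2k2 + 2k3 + k4): V^x = 1.5000, V^y = -0.1250
step 3: k1 = (0.000000, 0.000000), k2 = (0.000000, 0.000000), k3 = (0.000000, 0.000000), k4 = (0.000000, 0.000000); V <- V + (h/6)(k1 + 2k2 + 2k3 + k4): V^x = 1.5000, V^y = -0.1250
step 4: k1 = (0.000000, 0.000000), k2 = (0.000000, 0.000000), k3 = (0.000000, 0.000000), k4 = (0.000000, 0.000000); V <- V + (h/6)(k1 + 2k2 + 2k3 + k4): V^x = 1.5000, V^y = -0.1250

Answer: V^x = 1.5000, V^y = -0.1250


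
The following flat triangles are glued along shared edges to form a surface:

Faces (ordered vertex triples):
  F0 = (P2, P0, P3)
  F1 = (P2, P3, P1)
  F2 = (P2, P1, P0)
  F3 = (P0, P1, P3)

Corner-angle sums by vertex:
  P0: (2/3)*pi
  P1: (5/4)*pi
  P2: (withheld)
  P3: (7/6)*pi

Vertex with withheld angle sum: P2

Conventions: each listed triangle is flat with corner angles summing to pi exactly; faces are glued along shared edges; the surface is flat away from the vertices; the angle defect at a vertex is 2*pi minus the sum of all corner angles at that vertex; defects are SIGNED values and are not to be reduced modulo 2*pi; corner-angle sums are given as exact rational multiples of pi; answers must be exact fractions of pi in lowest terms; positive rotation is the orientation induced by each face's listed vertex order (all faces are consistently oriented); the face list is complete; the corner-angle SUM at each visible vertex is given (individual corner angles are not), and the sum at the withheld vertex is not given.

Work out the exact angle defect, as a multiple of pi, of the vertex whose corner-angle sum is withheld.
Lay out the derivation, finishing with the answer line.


V = 4, E = 6, F = 4; chi = V - E + F = 2
Gauss-Bonnet: total defect = 2*pi*chi = 4*pi; visible defects sum to (35/12)*pi

Answer: defect(P2) = (13/12)*pi


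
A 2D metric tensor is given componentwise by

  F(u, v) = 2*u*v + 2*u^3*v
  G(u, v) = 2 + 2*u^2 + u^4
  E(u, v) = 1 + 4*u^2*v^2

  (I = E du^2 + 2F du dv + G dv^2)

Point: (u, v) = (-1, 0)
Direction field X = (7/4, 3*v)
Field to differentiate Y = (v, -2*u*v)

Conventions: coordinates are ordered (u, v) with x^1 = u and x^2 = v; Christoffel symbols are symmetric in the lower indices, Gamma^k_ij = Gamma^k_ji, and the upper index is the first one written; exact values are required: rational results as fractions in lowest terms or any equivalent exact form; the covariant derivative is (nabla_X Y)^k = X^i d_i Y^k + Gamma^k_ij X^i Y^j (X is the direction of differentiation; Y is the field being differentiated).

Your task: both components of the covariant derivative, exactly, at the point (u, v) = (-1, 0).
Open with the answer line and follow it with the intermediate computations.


Answer: (nabla_X Y)^u = 0, (nabla_X Y)^v = 0

E = 1, F = 0, G = 5 at the point
E_u = 0, E_v = 0, F_u = 0, F_v = -4, G_u = -8, G_v = 0
EG - F^2 = 5;  g^inv = (1/5) * [[5, 0], [0, 1]]
first-kind symbols [ij,l] = (1/2)(d_i g_jl + d_j g_il - d_l g_ij): [uu,u] = E_u/2 = 0, [uu,v] = F_u - E_v/2 = 0, [uv,u] = E_v/2 = 0, [uv,v] = G_u/2 = -4, [vv,u] = F_v - G_u/2 = 0, [vv,v] = G_v/2 = 0
Gamma^u_ij = (G*[ij,u] - F*[ij,v])/(EG - F^2), Gamma^v_ij = (E*[ij,v] - F*[ij,u])/(EG - F^2)
Gamma_uuu = 0, Gamma_uuv = 0, Gamma_uvv = 0, Gamma_vuu = 0, Gamma_vuv = -4/5, Gamma_vvv = 0
X = (7/4, 0), Y = (0, 0) at the point


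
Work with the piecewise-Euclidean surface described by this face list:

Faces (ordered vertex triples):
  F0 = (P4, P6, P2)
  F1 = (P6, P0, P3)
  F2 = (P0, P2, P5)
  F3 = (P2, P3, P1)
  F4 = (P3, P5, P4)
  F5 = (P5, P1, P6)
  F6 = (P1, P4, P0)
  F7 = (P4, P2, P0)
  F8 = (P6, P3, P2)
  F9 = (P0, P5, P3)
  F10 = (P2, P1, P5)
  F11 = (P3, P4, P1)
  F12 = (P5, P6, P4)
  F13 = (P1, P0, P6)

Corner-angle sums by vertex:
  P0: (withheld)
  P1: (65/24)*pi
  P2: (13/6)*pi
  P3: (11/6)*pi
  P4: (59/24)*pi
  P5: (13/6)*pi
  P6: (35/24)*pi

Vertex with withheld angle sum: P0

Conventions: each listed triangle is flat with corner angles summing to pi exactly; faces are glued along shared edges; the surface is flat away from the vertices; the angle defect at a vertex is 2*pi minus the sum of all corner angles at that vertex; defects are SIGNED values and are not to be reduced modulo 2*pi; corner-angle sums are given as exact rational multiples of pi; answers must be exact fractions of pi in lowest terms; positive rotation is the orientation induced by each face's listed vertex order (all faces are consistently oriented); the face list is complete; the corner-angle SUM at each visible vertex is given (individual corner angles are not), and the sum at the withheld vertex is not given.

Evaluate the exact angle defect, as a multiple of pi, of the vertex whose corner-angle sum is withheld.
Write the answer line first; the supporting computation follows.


Answer: defect(P0) = (19/24)*pi

V = 7, E = 21, F = 14; chi = V - E + F = 0
Gauss-Bonnet: total defect = 2*pi*chi = 0; visible defects sum to (-19/24)*pi


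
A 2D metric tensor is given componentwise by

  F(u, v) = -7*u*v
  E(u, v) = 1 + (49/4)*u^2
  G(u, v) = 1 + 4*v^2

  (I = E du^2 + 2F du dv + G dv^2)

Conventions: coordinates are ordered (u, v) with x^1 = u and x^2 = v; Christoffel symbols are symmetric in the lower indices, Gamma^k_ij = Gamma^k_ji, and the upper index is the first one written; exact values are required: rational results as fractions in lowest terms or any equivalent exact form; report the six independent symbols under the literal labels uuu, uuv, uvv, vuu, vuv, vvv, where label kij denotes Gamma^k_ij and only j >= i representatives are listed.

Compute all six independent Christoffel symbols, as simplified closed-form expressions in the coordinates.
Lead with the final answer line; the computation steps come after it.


Answer: Gamma_uuu = 49*u/(49*u^2 + 16*v^2 + 4), Gamma_uuv = 0, Gamma_uvv = -28*u/(49*u^2 + 16*v^2 + 4), Gamma_vuu = -28*v/(49*u^2 + 16*v^2 + 4), Gamma_vuv = 0, Gamma_vvv = 16*v/(49*u^2 + 16*v^2 + 4)

E = 1 + (49/4)*u^2; F = -7*u*v; G = 1 + 4*v^2
Gamma^k_ij = (1/2) g^{kl} (d_i g_jl + d_j g_il - d_l g_ij), with g^inv = (1/(EG-F^2)) [[G, -F], [-F, E]]
first partials: E_u = (49/2)*u, E_v = 0, F_u = -7*v, F_v = -7*u, G_u = 0, G_v = 8*v
D = EG - F^2 = 1 + 4*v^2 + (49/4)*u^2
expanded: Gamma^u_uu = (G E_u - 2F F_u + F E_v)/(2D), Gamma^u_uv = (G E_v - F G_u)/(2D), Gamma^u_vv = (2G F_v - G G_u - F G_v)/(2D), Gamma^v_uu = (2E F_u - E E_v - F E_u)/(2D), Gamma^v_uv = (E G_u - F E_v)/(2D), Gamma^v_vv = (E G_v - 2F F_v + F G_u)/(2D); substitute and cancel common factors


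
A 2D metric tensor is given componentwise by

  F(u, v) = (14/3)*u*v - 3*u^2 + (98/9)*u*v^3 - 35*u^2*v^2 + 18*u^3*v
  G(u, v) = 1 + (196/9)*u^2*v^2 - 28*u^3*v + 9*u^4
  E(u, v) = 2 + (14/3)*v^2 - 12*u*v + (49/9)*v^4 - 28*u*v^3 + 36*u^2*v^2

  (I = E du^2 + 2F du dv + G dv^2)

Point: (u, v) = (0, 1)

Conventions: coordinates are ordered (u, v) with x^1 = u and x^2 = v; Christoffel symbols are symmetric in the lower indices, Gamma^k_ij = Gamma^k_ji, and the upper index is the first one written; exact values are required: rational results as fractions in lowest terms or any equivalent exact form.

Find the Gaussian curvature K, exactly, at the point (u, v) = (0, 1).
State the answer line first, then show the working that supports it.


Answer: K = -1764/11881

E = 109/9, F = 0, G = 1, EG - F^2 = 109/9 at the point
E_u = -40, E_v = 280/9, F_u = 140/9, F_v = 0, G_u = 0, G_v = 0
E_vv = 224/3, F_uv = 112/3, G_uu = 392/9
The intrinsic route: Brioschi's K = (det M1 - det M2)/(EG - F^2)^2.
M1 = [[-E_vv/2 + F_uv - G_uu/2, E_u/2, F_u - E_v/2], [F_v - G_u/2, E, F], [G_v/2, F, G]] = [[-196/9, -20, 0], [0, 109/9, 0], [0, 0, 1]]; det M1 = -21364/81
M2 = [[0, E_v/2, G_u/2], [E_v/2, E, F], [G_u/2, F, G]] = [[0, 140/9, 0], [140/9, 109/9, 0], [0, 0, 1]]; det M2 = -19600/81
det M1 - det M2 = -196/9; K = -196/9 / (109/9)^2 = -1764/11881


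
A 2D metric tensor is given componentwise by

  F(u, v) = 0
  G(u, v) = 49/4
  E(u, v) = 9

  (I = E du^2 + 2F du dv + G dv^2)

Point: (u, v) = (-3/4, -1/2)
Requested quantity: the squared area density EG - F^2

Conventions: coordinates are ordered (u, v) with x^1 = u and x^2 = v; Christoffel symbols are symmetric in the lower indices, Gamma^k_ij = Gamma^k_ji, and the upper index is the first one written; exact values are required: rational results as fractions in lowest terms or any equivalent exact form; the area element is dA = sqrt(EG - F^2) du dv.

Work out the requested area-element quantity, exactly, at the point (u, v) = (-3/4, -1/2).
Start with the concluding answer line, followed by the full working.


Answer: EG - F^2 = 441/4

E = 9, F = 0, G = 49/4; EG - F^2 = 441/4


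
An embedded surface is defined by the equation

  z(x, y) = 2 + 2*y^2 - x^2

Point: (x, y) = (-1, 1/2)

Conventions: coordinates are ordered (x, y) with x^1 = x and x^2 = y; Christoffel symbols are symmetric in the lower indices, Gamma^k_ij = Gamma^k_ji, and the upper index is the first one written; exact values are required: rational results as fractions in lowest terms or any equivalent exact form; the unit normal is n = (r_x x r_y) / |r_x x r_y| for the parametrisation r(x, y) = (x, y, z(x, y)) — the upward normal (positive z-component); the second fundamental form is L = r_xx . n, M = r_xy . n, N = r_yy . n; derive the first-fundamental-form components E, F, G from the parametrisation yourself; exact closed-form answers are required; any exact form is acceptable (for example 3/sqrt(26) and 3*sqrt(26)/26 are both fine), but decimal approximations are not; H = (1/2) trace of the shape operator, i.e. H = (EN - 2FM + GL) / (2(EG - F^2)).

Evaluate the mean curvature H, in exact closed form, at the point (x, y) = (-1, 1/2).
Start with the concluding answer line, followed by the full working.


Answer: H = 5/27

z_x = 2, z_y = 2, z_xx = -2, z_xy = 0, z_yy = 4
E = 5, F = 4, G = 5; answer radicand W^2 = 9
unnormalised second-form numerators: l = -2, m = 0, n = 4; L = l/sqrt(9), and similarly M = m/sqrt(W^2), N = n/sqrt(W^2)
H = (E*n - 2*F*m + G*l) / (2*(EG - F^2)*sqrt(W^2)); E*n - 2*F*m + G*l = 10, EG - F^2 = 9, so H = (5/9)/sqrt(9)


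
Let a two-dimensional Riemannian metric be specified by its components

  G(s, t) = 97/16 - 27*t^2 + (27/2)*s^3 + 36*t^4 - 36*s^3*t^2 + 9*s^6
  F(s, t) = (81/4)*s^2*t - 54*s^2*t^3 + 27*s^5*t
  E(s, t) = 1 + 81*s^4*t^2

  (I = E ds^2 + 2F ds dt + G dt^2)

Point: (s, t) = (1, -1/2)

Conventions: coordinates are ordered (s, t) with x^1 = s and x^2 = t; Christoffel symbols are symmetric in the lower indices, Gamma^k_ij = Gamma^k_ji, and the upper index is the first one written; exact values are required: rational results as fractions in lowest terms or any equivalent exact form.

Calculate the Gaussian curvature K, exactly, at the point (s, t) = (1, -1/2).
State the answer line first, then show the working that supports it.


Answer: K = -6912/63845

E = 85/4, F = -135/8, G = 241/16, EG - F^2 = 565/16 at the point
E_s = 81, E_t = -81, F_s = -297/4, F_t = 27/4, G_s = 135/2, G_t = 45
E_tt = 162, F_st = 189/2, G_ss = 297
Brioschi: K = (det M1 - det M2) / (EG - F^2)^2 with the standard first/second-derivative matrices M1, M2.
M1 = [[-E_tt/2 + F_st - G_ss/2, E_s/2, F_s - E_t/2], [F_t - G_s/2, E, F], [G_t/2, F, G]] = [[-135, 81/2, -135/4], [-27, 85/4, -135/8], [45/2, -135/8, 241/16]]; det M1 = -46629/16
M2 = [[0, E_t/2, G_s/2], [E_t/2, E, F], [G_s/2, F, G]] = [[0, -81/2, 135/4], [-81/2, 85/4, -135/8], [135/4, -135/8, 241/16]]; det M2 = -44469/16
det M1 - det M2 = -135; K = -135 / (565/16)^2 = -6912/63845


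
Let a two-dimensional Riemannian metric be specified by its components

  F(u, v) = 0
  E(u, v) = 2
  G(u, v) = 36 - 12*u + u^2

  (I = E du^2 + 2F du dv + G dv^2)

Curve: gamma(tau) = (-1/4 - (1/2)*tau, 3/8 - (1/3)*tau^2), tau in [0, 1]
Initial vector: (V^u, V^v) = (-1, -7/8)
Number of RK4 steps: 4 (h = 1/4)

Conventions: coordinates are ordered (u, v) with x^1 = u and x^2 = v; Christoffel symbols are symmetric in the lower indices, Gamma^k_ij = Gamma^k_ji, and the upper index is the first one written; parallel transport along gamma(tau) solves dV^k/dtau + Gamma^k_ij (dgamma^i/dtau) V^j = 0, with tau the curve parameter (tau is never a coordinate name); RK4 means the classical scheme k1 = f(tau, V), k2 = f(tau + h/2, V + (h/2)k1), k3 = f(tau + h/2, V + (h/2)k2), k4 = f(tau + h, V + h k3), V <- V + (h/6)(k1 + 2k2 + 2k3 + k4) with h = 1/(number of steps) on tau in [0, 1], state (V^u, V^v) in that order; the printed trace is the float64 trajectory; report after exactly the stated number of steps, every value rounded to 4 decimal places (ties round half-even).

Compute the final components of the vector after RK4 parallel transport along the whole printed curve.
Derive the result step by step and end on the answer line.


gamma'(tau) = (-1/2, -(2/3)*tau); f(tau, V)^k = -Gamma^k_ij(gamma(tau)) gamma'^i(tau) V^j; h = 1/4; intermediate values shown to 6 dp
curve data and Christoffel symbols at the stage parameters:
  tau = 0.000000: gamma = (-0.250000, 0.375000), gamma' = (-0.500000, 0.000000); Gamma_uuu = 0.000000, Gamma_uuv = 0.000000, Gamma_uvv = 3.125000, Gamma_vuu = 0.000000, Gamma_vuv = -0.160000, Gamma_vvv = 0.000000
  tau = 0.125000: gamma = (-0.312500, 0.369792), gamma' = (-0.500000, -0.083333); Gamma_uuu = 0.000000, Gamma_uuv = 0.000000, Gamma_uvv = 3.156250, Gamma_vuu = 0.000000, Gamma_vuv = -0.158416, Gamma_vvv = 0.000000
  tau = 0.250000: gamma = (-0.375000, 0.354167), gamma' = (-0.500000, -0.166667); Gamma_uuu = 0.000000, Gamma_uuv = 0.000000, Gamma_uvv = 3.187500, Gamma_vuu = 0.000000, Gamma_vuv = -0.156863, Gamma_vvv = 0.000000
  tau = 0.375000: gamma = (-0.437500, 0.328125), gamma' = (-0.500000, -0.250000); Gamma_uuu = 0.000000, Gamma_uuv = 0.000000, Gamma_uvv = 3.218750, Gamma_vuu = 0.000000, Gamma_vuv = -0.155340, Gamma_vvv = 0.000000
  tau = 0.500000: gamma = (-0.500000, 0.291667), gamma' = (-0.500000, -0.333333); Gamma_uuu = 0.000000, Gamma_uuv = 0.000000, Gamma_uvv = 3.250000, Gamma_vuu = 0.000000, Gamma_vuv = -0.153846, Gamma_vvv = 0.000000
  tau = 0.625000: gamma = (-0.562500, 0.244792), gamma' = (-0.500000, -0.416667); Gamma_uuu = 0.000000, Gamma_uuv = 0.000000, Gamma_uvv = 3.281250, Gamma_vuu = 0.000000, Gamma_vuv = -0.152381, Gamma_vvv = 0.000000
  tau = 0.750000: gamma = (-0.625000, 0.187500), gamma' = (-0.500000, -0.500000); Gamma_uuu = 0.000000, Gamma_uuv = 0.000000, Gamma_uvv = 3.312500, Gamma_vuu = 0.000000, Gamma_vuv = -0.150943, Gamma_vvv = 0.000000
  tau = 0.875000: gamma = (-0.687500, 0.119792), gamma' = (-0.500000, -0.583333); Gamma_uuu = 0.000000, Gamma_uuv = 0.000000, Gamma_uvv = 3.343750, Gamma_vuu = 0.000000, Gamma_vuv = -0.149533, Gamma_vvv = 0.000000
  tau = 1.000000: gamma = (-0.750000, 0.041667), gamma' = (-0.500000, -0.666667); Gamma_uuu = 0.000000, Gamma_uuv = 0.000000, Gamma_uvv = 3.375000, Gamma_vuu = 0.000000, Gamma_vuv = -0.148148, Gamma_vvv = 0.000000
step 0: V^u = -1.0000, V^v = -0.8750
step 1: k1 = (0.000000, 0.070000), k2 = (-0.227842, 0.081815), k3 = (-0.227453, 0.082074), k4 = (-0.453943, 0.094649); V <- V + (h/6)(k1 + 2k2 + 2k3 + k4): V^u = -1.0569, V^v = -0.8545
step 2: k1 = (-0.453944, 0.094648), k2 = (-0.678071, 0.108695), k3 = (-0.676658, 0.109647), k4 = (-0.895993, 0.126494); V <- V + (h/6)(k1 + 2k2 + 2k3 + k4): V^u = -1.2260, V^v = -0.8271
step 3: k1 = (-0.895996, 0.126493), k2 = (-1.109146, 0.146763), k3 = (-1.105682, 0.148261), k4 = (-1.308450, 0.173013); V <- V + (h/6)(k1 + 2k2 + 2k3 + k4): V^u = -1.5024, V^v = -0.7900
step 4: k1 = (-1.308451, 0.173013), k2 = (-1.498744, 0.202768), k3 = (-1.491489, 0.204564), k4 = (-1.662451, 0.239945); V <- V + (h/6)(k1 + 2k2 + 2k3 + k4): V^u = -1.8754, V^v = -0.7389

Answer: V^u = -1.8754, V^v = -0.7389


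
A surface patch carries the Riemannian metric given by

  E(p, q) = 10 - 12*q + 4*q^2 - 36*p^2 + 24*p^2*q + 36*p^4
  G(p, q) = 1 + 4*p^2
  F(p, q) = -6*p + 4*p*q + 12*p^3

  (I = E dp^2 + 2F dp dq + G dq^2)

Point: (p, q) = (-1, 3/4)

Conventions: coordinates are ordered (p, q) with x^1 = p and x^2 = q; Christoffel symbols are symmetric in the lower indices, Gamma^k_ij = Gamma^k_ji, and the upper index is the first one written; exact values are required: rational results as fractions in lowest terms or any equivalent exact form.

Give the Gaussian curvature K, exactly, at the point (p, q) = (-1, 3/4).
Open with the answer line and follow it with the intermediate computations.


Answer: K = -64/10201

E = 85/4, F = -9, G = 5, EG - F^2 = 101/4 at the point
E_p = -108, E_q = 18, F_p = 33, F_q = -4, G_p = -8, G_q = 0
E_qq = 8, F_pq = 4, G_pp = 8
Apply the Brioschi formula K = (det M1 - det M2)/(EG - F^2)^2 over the derivative matrices of E, F, G.
M1 = [[-E_qq/2 + F_pq - G_pp/2, E_p/2, F_p - E_q/2], [F_q - G_p/2, E, F], [G_q/2, F, G]] = [[-4, -54, 24], [0, 85/4, -9], [0, -9, 5]]; det M1 = -101
M2 = [[0, E_q/2, G_p/2], [E_q/2, E, F], [G_p/2, F, G]] = [[0, 9, -4], [9, 85/4, -9], [-4, -9, 5]]; det M2 = -97
det M1 - det M2 = -4; K = -4 / (101/4)^2 = -64/10201


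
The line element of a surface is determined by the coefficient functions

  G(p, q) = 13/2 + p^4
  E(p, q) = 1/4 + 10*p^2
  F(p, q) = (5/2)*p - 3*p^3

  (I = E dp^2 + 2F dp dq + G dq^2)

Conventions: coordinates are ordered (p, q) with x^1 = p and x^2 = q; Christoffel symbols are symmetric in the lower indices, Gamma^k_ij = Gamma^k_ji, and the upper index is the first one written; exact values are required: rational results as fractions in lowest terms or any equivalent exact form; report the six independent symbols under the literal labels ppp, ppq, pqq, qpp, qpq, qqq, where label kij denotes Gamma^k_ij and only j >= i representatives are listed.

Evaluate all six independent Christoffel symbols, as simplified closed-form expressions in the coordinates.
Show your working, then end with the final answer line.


E = 1/4 + 10*p^2; F = (5/2)*p - 3*p^3; G = 13/2 + p^4
Gamma^k_ij = (1/2) g^{kl} (d_i g_jl + d_j g_il - d_l g_ij), with g^inv = (1/(EG-F^2)) [[G, -F], [-F, E]]
first partials: E_p = 20*p, E_q = 0, F_p = 5/2 - 9*p^2, F_q = 0, G_p = 4*p^3, G_q = 0
D = EG - F^2 = 13/8 + (235/4)*p^2 + (61/4)*p^4 + p^6
expanded: Gamma^p_pp = (G E_p - 2F F_p + F E_q)/(2D), Gamma^p_pq = (G E_q - F G_p)/(2D), Gamma^p_qq = (2G F_q - G G_p - F G_q)/(2D), Gamma^q_pp = (2E F_p - E E_q - F E_p)/(2D), Gamma^q_pq = (E G_p - F E_q)/(2D), Gamma^q_qq = (E G_q - 2F F_q + F G_p)/(2D); substitute and cancel common factors

Answer: Gamma_ppp = (-136*p^5 + 240*p^3 + 470*p)/(8*p^6 + 122*p^4 + 470*p^2 + 13), Gamma_ppq = (48*p^6 - 40*p^4)/(8*p^6 + 122*p^4 + 470*p^2 + 13), Gamma_pqq = (-16*p^7 - 104*p^3)/(8*p^6 + 122*p^4 + 470*p^2 + 13), Gamma_qpp = (-480*p^4 - 18*p^2 + 5)/(8*p^6 + 122*p^4 + 470*p^2 + 13), Gamma_qpq = (160*p^5 + 4*p^3)/(8*p^6 + 122*p^4 + 470*p^2 + 13), Gamma_qqq = (-48*p^6 + 40*p^4)/(8*p^6 + 122*p^4 + 470*p^2 + 13)


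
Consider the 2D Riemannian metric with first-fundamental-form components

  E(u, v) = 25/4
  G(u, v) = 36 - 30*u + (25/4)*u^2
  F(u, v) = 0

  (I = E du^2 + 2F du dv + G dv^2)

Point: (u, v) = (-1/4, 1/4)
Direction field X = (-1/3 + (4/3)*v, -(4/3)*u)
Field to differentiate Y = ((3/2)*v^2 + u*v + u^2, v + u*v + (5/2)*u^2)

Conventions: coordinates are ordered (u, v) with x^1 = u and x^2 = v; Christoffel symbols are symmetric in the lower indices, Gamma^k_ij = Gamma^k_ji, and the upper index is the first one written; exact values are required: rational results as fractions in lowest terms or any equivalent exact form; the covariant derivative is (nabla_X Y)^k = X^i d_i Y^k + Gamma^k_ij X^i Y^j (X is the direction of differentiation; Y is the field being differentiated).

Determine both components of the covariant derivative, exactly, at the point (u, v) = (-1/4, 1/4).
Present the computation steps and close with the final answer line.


E = 25/4, F = 0, G = 2809/64 at the point
E_u = 0, E_v = 0, F_u = 0, F_v = 0, G_u = -265/8, G_v = 0
EG - F^2 = 70225/256;  g^inv = (256/70225) * [[2809/64, 0], [0, 25/4]]
first-kind symbols [ij,l] = (1/2)(d_i g_jl + d_j g_il - d_l g_ij): [uu,u] = E_u/2 = 0, [uu,v] = F_u - E_v/2 = 0, [uv,u] = E_v/2 = 0, [uv,v] = G_u/2 = -265/16, [vv,u] = F_v - G_u/2 = 265/16, [vv,v] = G_v/2 = 0
Gamma^u_ij = (G*[ij,u] - F*[ij,v])/(EG - F^2), Gamma^v_ij = (E*[ij,v] - F*[ij,u])/(EG - F^2)
Gamma_uuu = 0, Gamma_uuv = 0, Gamma_uvv = 53/20, Gamma_vuu = 0, Gamma_vuv = -20/53, Gamma_vvv = 0
X = (0, 1/3), Y = (3/32, 11/32) at the point

Answer: (nabla_X Y)^u = 301/640, (nabla_X Y)^v = 101/424


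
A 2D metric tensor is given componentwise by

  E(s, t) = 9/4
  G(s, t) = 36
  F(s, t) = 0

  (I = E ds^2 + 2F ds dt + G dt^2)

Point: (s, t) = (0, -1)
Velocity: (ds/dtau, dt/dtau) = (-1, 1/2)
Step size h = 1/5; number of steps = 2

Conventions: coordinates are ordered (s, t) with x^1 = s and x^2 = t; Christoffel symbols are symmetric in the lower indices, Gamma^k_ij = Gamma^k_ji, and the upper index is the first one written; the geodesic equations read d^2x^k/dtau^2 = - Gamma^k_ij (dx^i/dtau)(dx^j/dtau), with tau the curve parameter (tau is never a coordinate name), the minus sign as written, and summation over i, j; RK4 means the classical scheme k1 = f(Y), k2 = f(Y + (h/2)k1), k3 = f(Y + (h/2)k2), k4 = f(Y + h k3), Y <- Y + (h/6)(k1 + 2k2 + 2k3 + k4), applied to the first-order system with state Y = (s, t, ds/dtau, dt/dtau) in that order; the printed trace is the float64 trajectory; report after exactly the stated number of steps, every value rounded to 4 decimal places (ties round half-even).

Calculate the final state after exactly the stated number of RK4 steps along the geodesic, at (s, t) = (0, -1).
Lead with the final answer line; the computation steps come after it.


Answer: s = -0.4000, t = -0.8000, ds/dtau = -1.0000, dt/dtau = 0.5000

f(Y) = (ds/dtau, dt/dtau, -Gamma^s_ij Y'^i Y'^j, -Gamma^t_ij Y'^i Y'^j) with the Gammas evaluated at the stage position; h = 0.200000; intermediate values shown to 6 dp
step 0: s = 0.0000, t = -1.0000, ds/dtau = -1.0000, dt/dtau = 0.5000
step 1:
  k1: at (s, t) = (0.000000, -1.000000), (ds/dtau, dt/dtau) = (-1.000000, 0.500000); Gamma_sss = 0.000000, Gamma_sst = 0.000000, Gamma_stt = 0.000000, Gamma_tss = 0.000000, Gamma_tst = 0.000000, Gamma_ttt = 0.000000; k1 = (-1.000000, 0.500000, 0.000000, 0.000000)
  k2: at (s, t) = (-0.100000, -0.950000), (ds/dtau, dt/dtau) = (-1.000000, 0.500000); Gamma_sss = 0.000000, Gamma_sst = 0.000000, Gamma_stt = 0.000000, Gamma_tss = 0.000000, Gamma_tst = 0.000000, Gamma_ttt = 0.000000; k2 = (-1.000000, 0.500000, 0.000000, 0.000000)
  k3: at (s, t) = (-0.100000, -0.950000), (ds/dtau, dt/dtau) = (-1.000000, 0.500000); Gamma_sss = 0.000000, Gamma_sst = 0.000000, Gamma_stt = 0.000000, Gamma_tss = 0.000000, Gamma_tst = 0.000000, Gamma_ttt = 0.000000; k3 = (-1.000000, 0.500000, 0.000000, 0.000000)
  k4: at (s, t) = (-0.200000, -0.900000), (ds/dtau, dt/dtau) = (-1.000000, 0.500000); Gamma_sss = 0.000000, Gamma_sst = 0.000000, Gamma_stt = 0.000000, Gamma_tss = 0.000000, Gamma_tst = 0.000000, Gamma_ttt = 0.000000; k4 = (-1.000000, 0.500000, 0.000000, 0.000000)
  Y <- Y + (h/6)(k1 + 2k2 + 2k3 + k4): s = -0.2000, t = -0.9000, ds/dtau = -1.0000, dt/dtau = 0.5000
step 2:
  k1: at (s, t) = (-0.200000, -0.900000), (ds/dtau, dt/dtau) = (-1.000000, 0.500000); Gamma_sss = 0.000000, Gamma_sst = 0.000000, Gamma_stt = 0.000000, Gamma_tss = 0.000000, Gamma_tst = 0.000000, Gamma_ttt = 0.000000; k1 = (-1.000000, 0.500000, 0.000000, 0.000000)
  k2: at (s, t) = (-0.300000, -0.850000), (ds/dtau, dt/dtau) = (-1.000000, 0.500000); Gamma_sss = 0.000000, Gamma_sst = 0.000000, Gamma_stt = 0.000000, Gamma_tss = 0.000000, Gamma_tst = 0.000000, Gamma_ttt = 0.000000; k2 = (-1.000000, 0.500000, 0.000000, 0.000000)
  k3: at (s, t) = (-0.300000, -0.850000), (ds/dtau, dt/dtau) = (-1.000000, 0.500000); Gamma_sss = 0.000000, Gamma_sst = 0.000000, Gamma_stt = 0.000000, Gamma_tss = 0.000000, Gamma_tst = 0.000000, Gamma_ttt = 0.000000; k3 = (-1.000000, 0.500000, 0.000000, 0.000000)
  k4: at (s, t) = (-0.400000, -0.800000), (ds/dtau, dt/dtau) = (-1.000000, 0.500000); Gamma_sss = 0.000000, Gamma_sst = 0.000000, Gamma_stt = 0.000000, Gamma_tss = 0.000000, Gamma_tst = 0.000000, Gamma_ttt = 0.000000; k4 = (-1.000000, 0.500000, 0.000000, 0.000000)
  Y <- Y + (h/6)(k1 + 2k2 + 2k3 + k4): s = -0.4000, t = -0.8000, ds/dtau = -1.0000, dt/dtau = 0.5000


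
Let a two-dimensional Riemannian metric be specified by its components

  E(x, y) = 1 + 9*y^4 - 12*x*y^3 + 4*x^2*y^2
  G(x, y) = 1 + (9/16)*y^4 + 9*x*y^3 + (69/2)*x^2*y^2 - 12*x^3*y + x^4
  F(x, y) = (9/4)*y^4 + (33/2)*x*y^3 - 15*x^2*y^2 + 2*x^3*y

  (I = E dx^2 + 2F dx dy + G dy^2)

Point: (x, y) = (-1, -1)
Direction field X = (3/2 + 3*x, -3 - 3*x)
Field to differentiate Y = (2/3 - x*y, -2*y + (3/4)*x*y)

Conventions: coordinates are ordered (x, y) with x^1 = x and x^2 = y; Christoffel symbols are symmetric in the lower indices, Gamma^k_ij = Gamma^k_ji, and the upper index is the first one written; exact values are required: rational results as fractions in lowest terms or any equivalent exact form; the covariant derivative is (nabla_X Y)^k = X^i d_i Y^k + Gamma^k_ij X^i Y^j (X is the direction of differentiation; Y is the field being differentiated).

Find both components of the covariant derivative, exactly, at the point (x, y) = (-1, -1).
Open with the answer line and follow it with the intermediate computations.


Answer: (nabla_X Y)^x = -1123/1122, (nabla_X Y)^y = 17929/4488

E = 2, F = 23/4, G = 545/16 at the point
E_x = 4, E_y = -8, F_x = 15/2, F_y = -61/2, G_x = -46, G_y = -345/4
EG - F^2 = 561/16;  g^inv = (16/561) * [[545/16, -23/4], [-23/4, 2]]
first-kind symbols [ij,l] = (1/2)(d_i g_jl + d_j g_il - d_l g_ij): [xx,x] = E_x/2 = 2, [xx,y] = F_x - E_y/2 = 23/2, [xy,x] = E_y/2 = -4, [xy,y] = G_x/2 = -23, [yy,x] = F_y - G_x/2 = -15/2, [yy,y] = G_y/2 = -345/8
Gamma^x_ij = (G*[ij,x] - F*[ij,y])/(EG - F^2), Gamma^y_ij = (E*[ij,y] - F*[ij,x])/(EG - F^2)
Gamma_xxx = 32/561, Gamma_xxy = -64/561, Gamma_xyy = -40/187, Gamma_yxx = 184/561, Gamma_yxy = -368/561, Gamma_yyy = -230/187
X = (-3/2, 0), Y = (-1/3, 11/4) at the point


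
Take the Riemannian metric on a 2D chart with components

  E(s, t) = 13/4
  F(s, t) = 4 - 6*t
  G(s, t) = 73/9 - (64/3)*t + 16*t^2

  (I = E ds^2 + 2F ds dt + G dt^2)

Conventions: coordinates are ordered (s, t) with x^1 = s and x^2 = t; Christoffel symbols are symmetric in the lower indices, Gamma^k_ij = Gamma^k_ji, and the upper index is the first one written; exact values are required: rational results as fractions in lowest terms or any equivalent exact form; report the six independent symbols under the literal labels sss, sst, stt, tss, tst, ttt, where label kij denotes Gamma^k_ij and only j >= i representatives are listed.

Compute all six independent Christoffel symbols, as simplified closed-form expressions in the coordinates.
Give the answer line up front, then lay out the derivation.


Answer: Gamma_sss = 0, Gamma_sst = 0, Gamma_stt = -216/(576*t^2 - 768*t + 373), Gamma_tss = 0, Gamma_tst = 0, Gamma_ttt = (576*t - 384)/(576*t^2 - 768*t + 373)

E = 13/4; F = 4 - 6*t; G = 73/9 - (64/3)*t + 16*t^2
Gamma^k_ij = (1/2) g^{kl} (d_i g_jl + d_j g_il - d_l g_ij), with g^inv = (1/(EG-F^2)) [[G, -F], [-F, E]]
first partials: E_s = 0, E_t = 0, F_s = 0, F_t = -6, G_s = 0, G_t = -64/3 + 32*t
D = EG - F^2 = 373/36 - (64/3)*t + 16*t^2
expanded: Gamma^s_ss = (G E_s - 2F F_s + F E_t)/(2D), Gamma^s_st = (G E_t - F G_s)/(2D), Gamma^s_tt = (2G F_t - G G_s - F G_t)/(2D), Gamma^t_ss = (2E F_s - E E_t - F E_s)/(2D), Gamma^t_st = (E G_s - F E_t)/(2D), Gamma^t_tt = (E G_t - 2F F_t + F G_s)/(2D); substitute and cancel common factors


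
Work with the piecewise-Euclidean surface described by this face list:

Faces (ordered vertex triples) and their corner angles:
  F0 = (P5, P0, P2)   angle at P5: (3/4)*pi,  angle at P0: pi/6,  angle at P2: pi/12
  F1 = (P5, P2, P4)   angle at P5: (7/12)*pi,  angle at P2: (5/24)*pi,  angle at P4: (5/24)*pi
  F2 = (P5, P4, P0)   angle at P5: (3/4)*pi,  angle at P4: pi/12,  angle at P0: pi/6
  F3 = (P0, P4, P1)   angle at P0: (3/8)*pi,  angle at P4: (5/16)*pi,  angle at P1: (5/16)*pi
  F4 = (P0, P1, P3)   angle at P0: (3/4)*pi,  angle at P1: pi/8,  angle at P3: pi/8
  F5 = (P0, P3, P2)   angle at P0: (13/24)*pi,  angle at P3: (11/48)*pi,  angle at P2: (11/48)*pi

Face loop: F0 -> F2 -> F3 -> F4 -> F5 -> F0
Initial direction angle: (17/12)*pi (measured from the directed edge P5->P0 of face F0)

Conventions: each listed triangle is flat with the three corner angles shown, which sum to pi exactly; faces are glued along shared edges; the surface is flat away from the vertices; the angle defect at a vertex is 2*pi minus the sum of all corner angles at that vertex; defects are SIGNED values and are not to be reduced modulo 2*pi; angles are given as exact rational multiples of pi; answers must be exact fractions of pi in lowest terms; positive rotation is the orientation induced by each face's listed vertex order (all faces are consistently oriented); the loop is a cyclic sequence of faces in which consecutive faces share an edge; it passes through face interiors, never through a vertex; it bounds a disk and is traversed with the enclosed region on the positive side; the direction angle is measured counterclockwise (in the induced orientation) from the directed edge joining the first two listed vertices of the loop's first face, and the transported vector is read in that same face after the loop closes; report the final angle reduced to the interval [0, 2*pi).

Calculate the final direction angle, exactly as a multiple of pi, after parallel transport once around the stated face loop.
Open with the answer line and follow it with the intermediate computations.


Answer: final direction angle = (17/12)*pi

enclosed vertex P0: corner angles sum to 2*pi, defect = 2*pi - 2*pi = 0
final direction = starting direction + enclosed defect total, reduced mod 2*pi (induced orientation)
final angle = (17/12)*pi + 0 = (17/12)*pi (mod 2*pi)


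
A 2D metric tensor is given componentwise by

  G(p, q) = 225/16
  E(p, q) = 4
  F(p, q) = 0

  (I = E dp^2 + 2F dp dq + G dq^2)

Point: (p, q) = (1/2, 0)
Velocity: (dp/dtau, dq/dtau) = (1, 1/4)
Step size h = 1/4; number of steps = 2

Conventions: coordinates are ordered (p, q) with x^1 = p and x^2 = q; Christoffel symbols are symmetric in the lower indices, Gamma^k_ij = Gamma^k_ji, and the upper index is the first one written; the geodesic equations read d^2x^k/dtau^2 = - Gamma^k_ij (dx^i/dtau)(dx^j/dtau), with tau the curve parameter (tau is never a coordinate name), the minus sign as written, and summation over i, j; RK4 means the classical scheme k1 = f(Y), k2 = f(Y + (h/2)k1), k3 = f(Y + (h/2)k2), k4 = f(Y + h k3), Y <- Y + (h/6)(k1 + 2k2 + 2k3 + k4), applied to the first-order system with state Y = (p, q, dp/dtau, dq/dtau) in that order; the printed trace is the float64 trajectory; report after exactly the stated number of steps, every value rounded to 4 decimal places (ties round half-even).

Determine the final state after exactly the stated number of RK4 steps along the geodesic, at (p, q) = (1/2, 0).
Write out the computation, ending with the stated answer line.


f(Y) = (dp/dtau, dq/dtau, -Gamma^p_ij Y'^i Y'^j, -Gamma^q_ij Y'^i Y'^j) with the Gammas evaluated at the stage position; h = 0.250000; intermediate values shown to 6 dp
step 0: p = 0.5000, q = 0.0000, dp/dtau = 1.0000, dq/dtau = 0.2500
step 1:
  k1: at (p, q) = (0.500000, 0.000000), (dp/dtau, dq/dtau) = (1.000000, 0.250000); Gamma_ppp = 0.000000, Gamma_ppq = 0.000000, Gamma_pqq = 0.000000, Gamma_qpp = 0.000000, Gamma_qpq = 0.000000, Gamma_qqq = 0.000000; k1 = (1.000000, 0.250000, 0.000000, 0.000000)
  k2: at (p, q) = (0.625000, 0.031250), (dp/dtau, dq/dtau) = (1.000000, 0.250000); Gamma_ppp = 0.000000, Gamma_ppq = 0.000000, Gamma_pqq = 0.000000, Gamma_qpp = 0.000000, Gamma_qpq = 0.000000, Gamma_qqq = 0.000000; k2 = (1.000000, 0.250000, 0.000000, 0.000000)
  k3: at (p, q) = (0.625000, 0.031250), (dp/dtau, dq/dtau) = (1.000000, 0.250000); Gamma_ppp = 0.000000, Gamma_ppq = 0.000000, Gamma_pqq = 0.000000, Gamma_qpp = 0.000000, Gamma_qpq = 0.000000, Gamma_qqq = 0.000000; k3 = (1.000000, 0.250000, 0.000000, 0.000000)
  k4: at (p, q) = (0.750000, 0.062500), (dp/dtau, dq/dtau) = (1.000000, 0.250000); Gamma_ppp = 0.000000, Gamma_ppq = 0.000000, Gamma_pqq = 0.000000, Gamma_qpp = 0.000000, Gamma_qpq = 0.000000, Gamma_qqq = 0.000000; k4 = (1.000000, 0.250000, 0.000000, 0.000000)
  Y <- Y + (h/6)(k1 + 2k2 + 2k3 + k4): p = 0.7500, q = 0.0625, dp/dtau = 1.0000, dq/dtau = 0.2500
step 2:
  k1: at (p, q) = (0.750000, 0.062500), (dp/dtau, dq/dtau) = (1.000000, 0.250000); Gamma_ppp = 0.000000, Gamma_ppq = 0.000000, Gamma_pqq = 0.000000, Gamma_qpp = 0.000000, Gamma_qpq = 0.000000, Gamma_qqq = 0.000000; k1 = (1.000000, 0.250000, 0.000000, 0.000000)
  k2: at (p, q) = (0.875000, 0.093750), (dp/dtau, dq/dtau) = (1.000000, 0.250000); Gamma_ppp = 0.000000, Gamma_ppq = 0.000000, Gamma_pqq = 0.000000, Gamma_qpp = 0.000000, Gamma_qpq = 0.000000, Gamma_qqq = 0.000000; k2 = (1.000000, 0.250000, 0.000000, 0.000000)
  k3: at (p, q) = (0.875000, 0.093750), (dp/dtau, dq/dtau) = (1.000000, 0.250000); Gamma_ppp = 0.000000, Gamma_ppq = 0.000000, Gamma_pqq = 0.000000, Gamma_qpp = 0.000000, Gamma_qpq = 0.000000, Gamma_qqq = 0.000000; k3 = (1.000000, 0.250000, 0.000000, 0.000000)
  k4: at (p, q) = (1.000000, 0.125000), (dp/dtau, dq/dtau) = (1.000000, 0.250000); Gamma_ppp = 0.000000, Gamma_ppq = 0.000000, Gamma_pqq = 0.000000, Gamma_qpp = 0.000000, Gamma_qpq = 0.000000, Gamma_qqq = 0.000000; k4 = (1.000000, 0.250000, 0.000000, 0.000000)
  Y <- Y + (h/6)(k1 + 2k2 + 2k3 + k4): p = 1.0000, q = 0.1250, dp/dtau = 1.0000, dq/dtau = 0.2500

Answer: p = 1.0000, q = 0.1250, dp/dtau = 1.0000, dq/dtau = 0.2500
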